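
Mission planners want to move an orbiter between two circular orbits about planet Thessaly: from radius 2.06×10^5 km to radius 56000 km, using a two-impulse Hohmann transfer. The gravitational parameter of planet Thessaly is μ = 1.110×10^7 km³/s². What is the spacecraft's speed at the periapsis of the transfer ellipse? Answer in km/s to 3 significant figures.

Semi-major axis of the transfer orbit: a_t = (2.060×10^5 + 56000)/2 = 1.310×10^5 km.
The periapsis of the transfer ellipse is at r = 56000 km.
From the vis-viva equation, v = √[μ(2/r − 1/a_t)] = 17.65 km/s.

v = 17.7 km/s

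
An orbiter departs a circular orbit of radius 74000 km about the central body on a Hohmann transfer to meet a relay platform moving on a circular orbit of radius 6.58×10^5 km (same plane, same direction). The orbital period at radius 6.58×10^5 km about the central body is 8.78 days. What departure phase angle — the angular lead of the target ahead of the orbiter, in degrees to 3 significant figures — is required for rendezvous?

φ = 105°

From Kepler's third law T² = 4π²r³/μ at r = 6.58×10^5 km, T = 8.78 days = 8.78 × 86400 s = 7.58592×10^5 s: μ = 4π²r³/T² = 1.95443×10^7 km³/s².
Semi-major axis of the transfer orbit: a_t = (74000 + 6.580×10^5)/2 = 3.660×10^5 km.
Transfer time t = π√(a_t³/μ) = 1.5735×10^5 s.
Target angular speed ω₂ = √(μ/r₂³) = 8.2827×10^-6 rad/s.
Angle swept by the target during transfer: ω₂·t = 1.3033 rad = 74.67°.
Arrival is 180° from departure on the ellipse, so φ = 180° − 74.67° = 105°.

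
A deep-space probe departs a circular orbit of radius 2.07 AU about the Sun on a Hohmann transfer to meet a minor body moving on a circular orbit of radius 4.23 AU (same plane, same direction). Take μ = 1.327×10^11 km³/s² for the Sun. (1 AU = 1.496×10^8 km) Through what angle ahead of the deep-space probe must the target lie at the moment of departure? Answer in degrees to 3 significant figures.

In km: r₁ = 2.07 × 1.496×10^8 = 3.09672×10^8 km; r₂ = 4.23 × 1.496×10^8 = 6.32808×10^8 km.
Semi-major axis of the transfer orbit: a_t = (3.09672×10^8 + 6.32808×10^8)/2 = 4.7124×10^8 km.
The half-period of the transfer ellipse is t = π√(a_t³/μ) = 8.8222×10^7 s.
The target's mean motion on its circular orbit is ω₂ = √(μ/r₂³) = 2.2884×10^-8 rad/s.
Angle swept by the target during transfer: ω₂·t = 2.019 rad = 115.7°.
Arrival is 180° from departure on the ellipse, so φ = 180° − 115.7° = 64.3°.

φ = 64.3°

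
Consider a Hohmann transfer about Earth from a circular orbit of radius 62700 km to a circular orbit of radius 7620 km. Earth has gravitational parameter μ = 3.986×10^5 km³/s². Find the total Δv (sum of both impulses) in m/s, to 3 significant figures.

Δv = 3770 m/s

Transfer-ellipse semi-major axis a_t = (r₁ + r₂)/2 = (62700 + 7620)/2 = 35160 km.
At r₁ the circular-orbit speed is v₁ = √(μ/r₁) = 2.5214 km/s.
On the transfer ellipse at r₁, v² = μ(2/r − 1/a) gives v_a = √[μ(2/r₁ − 1/a_t)] = 1.1738 km/s.
First burn Δv₁ = |v_a − v₁| = 1.3476 km/s.
Circular speed at r₂: v₂ = √(μ/r₂) = 7.2325 km/s.
Transfer-orbit speed at r₂: v_p = √[μ(2/r₂ − 1/a_t)] = 9.6583 km/s.
Second burn Δv₂ = |v₂ − v_p| = 2.4258 km/s.
Δv = Δv₁ + Δv₂ = 1.3476 + 2.4258 = 3.773 km/s.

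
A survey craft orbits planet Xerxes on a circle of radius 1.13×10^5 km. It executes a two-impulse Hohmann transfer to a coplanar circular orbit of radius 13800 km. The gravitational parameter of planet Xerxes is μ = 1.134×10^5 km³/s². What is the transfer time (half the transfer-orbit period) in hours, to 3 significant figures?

Transfer-ellipse semi-major axis a_t = (r₁ + r₂)/2 = (1.130×10^5 + 13800)/2 = 63400 km.
Transfer time t = π√(a_t³/μ) = π√((63400)³ / 1.134×10^5) = 1.489×10^5 s.
Converting: 1.489×10^5 s ÷ 3600 s/hour = 41.4 hours.

t = 41.4 hours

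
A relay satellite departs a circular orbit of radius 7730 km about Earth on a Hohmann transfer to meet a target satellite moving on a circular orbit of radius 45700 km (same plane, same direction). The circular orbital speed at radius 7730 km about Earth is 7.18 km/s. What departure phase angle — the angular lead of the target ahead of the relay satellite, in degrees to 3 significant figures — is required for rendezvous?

From the circular-orbit relation v² = μ/r at r = 7730 km: μ = v²r = (7.18)² × 7730 = 3.98500×10^5 km³/s².
Transfer-ellipse semi-major axis a_t = (r₁ + r₂)/2 = (7730 + 45700)/2 = 26715 km.
The half-period of the transfer ellipse is t = π√(a_t³/μ) = 21730.4 s.
The target's mean motion on its circular orbit is ω₂ = √(μ/r₂³) = 6.46160×10^-5 rad/s.
Angle swept by the target during transfer: ω₂·t = 1.40413 rad = 80.451°.
The relay satellite traverses 180° on the transfer ellipse, so the target must lead by 180° − 80.451° = 99.5°.

φ = 99.5°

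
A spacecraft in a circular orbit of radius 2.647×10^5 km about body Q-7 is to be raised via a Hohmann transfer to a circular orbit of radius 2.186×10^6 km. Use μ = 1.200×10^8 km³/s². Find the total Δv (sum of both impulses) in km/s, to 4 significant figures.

Δv = 11.11 km/s

The Hohmann ellipse has a_t = (r₁ + r₂)/2 = 1.22535×10^6 km.
Circular speed at r₁: v₁ = √(μ/r₁) = √(1.200×10^8/2.647×10^5) = 21.292 km/s.
On the transfer ellipse at r₁, vis-viva gives v_p = √[μ(2/r₁ − 1/a_t)] = 28.439 km/s.
First burn Δv₁ = |v_p − v₁| = 7.147 km/s.
Circular speed at r₂: v₂ = √(μ/r₂) = 7.409101 km/s.
Transfer-orbit speed at r₂: v_a = √[μ(2/r₂ − 1/a_t)] = 3.443598 km/s.
Second burn Δv₂ = |v₂ − v_a| = 3.966 km/s.
Δv = Δv₁ + Δv₂ = 7.147 + 3.966 = 11.11 km/s.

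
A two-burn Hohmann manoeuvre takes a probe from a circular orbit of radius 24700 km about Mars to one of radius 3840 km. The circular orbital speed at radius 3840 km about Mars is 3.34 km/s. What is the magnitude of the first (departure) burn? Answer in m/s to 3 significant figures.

Δv₁ = 634 m/s

From the circular-orbit relation v² = μ/r at r = 3840 km: μ = v²r = (3.34)² × 3840 = 42837.5 km³/s².
Semi-major axis of the transfer orbit: a_t = (24700 + 3840)/2 = 14270 km.
Circular speed at r = 24700 km: v_c = √(μ/r) = 1.317 km/s.
Transfer-orbit speed at the same r (vis-viva, a = a_t): v_t = √[μ(2/r − 1/a_t)] = 0.6832 km/s.
Δv₁ = |v_t − v_c| = |0.6832 − 1.317| = 0.6338 km/s.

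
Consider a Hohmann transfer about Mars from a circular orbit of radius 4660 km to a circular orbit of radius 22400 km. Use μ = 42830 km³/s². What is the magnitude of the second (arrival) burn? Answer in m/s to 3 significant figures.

Semi-major axis of the transfer orbit: a_t = (4660 + 22400)/2 = 13530 km.
Circular speed at r = 22400 km: v_c = √(μ/r) = 1.3828 km/s.
Vis-viva on the transfer ellipse at r = 22400 km gives v_t = √[μ(2/r − 1/a_t)] = 0.81151 km/s.
Δv₂ = |v_t − v_c| = |0.81151 − 1.3828| = 0.5713 km/s.

Δv₂ = 571 m/s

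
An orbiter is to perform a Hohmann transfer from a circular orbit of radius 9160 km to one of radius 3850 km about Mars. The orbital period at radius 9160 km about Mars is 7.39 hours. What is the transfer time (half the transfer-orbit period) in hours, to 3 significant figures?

t = 2.21 hours

From Kepler's third law T² = 4π²r³/μ at r = 9160 km, T = 7.39 hours = 7.39 × 3600 s = 26604 s: μ = 4π²r³/T² = 42869.9 km³/s².
Semi-major axis of the transfer orbit: a_t = (9160 + 3850)/2 = 6505 km.
Half the transfer-orbit period gives t = π√(a_t³/μ) = 7961 s.
Converting: 7961 s ÷ 3600 s/hour = 2.21 hours.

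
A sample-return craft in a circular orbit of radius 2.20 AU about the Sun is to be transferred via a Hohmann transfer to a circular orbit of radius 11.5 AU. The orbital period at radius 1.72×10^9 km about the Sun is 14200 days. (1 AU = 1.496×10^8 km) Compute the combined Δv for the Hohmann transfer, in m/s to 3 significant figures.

Δv = 9770 m/s

From Kepler's third law T² = 4π²r³/μ at r = 1.72×10^9 km, T = 14200 days = 14200 × 86400 s = 1.22688×10^9 s: μ = 4π²r³/T² = 1.33457×10^11 km³/s².
In km: r₁ = 2.20 × 1.496×10^8 = 3.2912×10^8 km; r₂ = 11.5 × 1.496×10^8 = 1.7204×10^9 km.
Transfer-ellipse semi-major axis a_t = (r₁ + r₂)/2 = (3.2912×10^8 + 1.7204×10^9)/2 = 1.02476×10^9 km.
At r₁ the circular-orbit speed is v₁ = √(μ/r₁) = 20.13693 km/s.
On the transfer ellipse at r₁, vis-viva gives v_p = √[μ(2/r₁ − 1/a_t)] = 26.09137 km/s.
First burn Δv₁ = |v_p − v₁| = 5.9544 km/s.
Circular speed at r₂: v₂ = √(μ/r₂) = 8.8076 km/s.
Transfer-orbit speed at r₂: v_a = √[μ(2/r₂ − 1/a_t)] = 4.9914 km/s.
Second burn Δv₂ = |v₂ − v_a| = 3.8162 km/s.
Δv = Δv₁ + Δv₂ = 5.9544 + 3.8162 = 9.771 km/s.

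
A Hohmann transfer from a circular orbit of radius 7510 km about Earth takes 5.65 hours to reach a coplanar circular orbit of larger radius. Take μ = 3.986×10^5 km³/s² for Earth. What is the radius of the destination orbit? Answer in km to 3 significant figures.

Transfer time t = 5.65 hours = 20340 s, and t = π√(a_t³/μ).
So a_t = (μ t²/π²)^(1/3) = (3.986×10^5 × (20340)² / π²)^(1/3) = 25565 km.
Since a_t = (r₁ + r₂)/2, r₂ = 2a_t − r₁ = 2×25565 − 7510 = 43620 km.

r₂ = 43600 km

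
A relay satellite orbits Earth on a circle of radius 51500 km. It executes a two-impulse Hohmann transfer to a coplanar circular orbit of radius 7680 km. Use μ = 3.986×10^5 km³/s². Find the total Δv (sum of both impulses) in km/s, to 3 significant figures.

Transfer-ellipse semi-major axis a_t = (r₁ + r₂)/2 = (51500 + 7680)/2 = 29590 km.
At r₁ the circular-orbit speed is v₁ = √(μ/r₁) = 2.782 km/s.
Transfer-orbit speed at r₁ (vis-viva equation): v_a = √[μ(2/r₁ − 1/a_t)] = 1.417 km/s.
First burn Δv₁ = |v_a − v₁| = 1.365 km/s.
Circular speed at r₂: v₂ = √(μ/r₂) = 7.204 km/s.
Transfer-orbit speed at r₂: v_p = √[μ(2/r₂ − 1/a_t)] = 9.504 km/s.
Second burn Δv₂ = |v₂ − v_p| = 2.300 km/s.
Δv = Δv₁ + Δv₂ = 1.365 + 2.300 = 3.665 km/s.

Δv = 3.66 km/s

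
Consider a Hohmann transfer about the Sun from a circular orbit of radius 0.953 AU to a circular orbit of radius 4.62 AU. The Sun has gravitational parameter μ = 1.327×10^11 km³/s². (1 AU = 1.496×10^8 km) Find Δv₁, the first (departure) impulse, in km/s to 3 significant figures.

In km: r₁ = 0.953 × 1.496×10^8 = 1.425688×10^8 km; r₂ = 4.62 × 1.496×10^8 = 6.91152×10^8 km.
Semi-major axis of the transfer orbit: a_t = (1.425688×10^8 + 6.91152×10^8)/2 = 4.168604×10^8 km.
Circular speed at r = 1.425688×10^8 km: v_c = √(μ/r) = 30.509 km/s.
Transfer-orbit speed at the same r (vis-viva, a = a_t): v_t = √[μ(2/r − 1/a_t)] = 39.284 km/s.
Δv₁ = |v_t − v_c| = |39.284 − 30.509| = 8.775 km/s.

Δv₁ = 8.78 km/s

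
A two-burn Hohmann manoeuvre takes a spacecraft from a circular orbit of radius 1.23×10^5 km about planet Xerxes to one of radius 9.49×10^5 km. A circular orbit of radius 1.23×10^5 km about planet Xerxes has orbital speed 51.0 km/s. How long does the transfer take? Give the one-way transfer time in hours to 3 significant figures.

t = 19.1 hours

From the circular-orbit relation v² = μ/r at r = 1.23×10^5 km: μ = v²r = (51.0)² × 1.23×10^5 = 3.19923×10^8 km³/s².
The Hohmann ellipse has a_t = (r₁ + r₂)/2 = 5.360×10^5 km.
Half the transfer-orbit period gives t = π√(a_t³/μ) = 68920 s.
Converting: 68920 s ÷ 3600 s/hour = 19.1 hours.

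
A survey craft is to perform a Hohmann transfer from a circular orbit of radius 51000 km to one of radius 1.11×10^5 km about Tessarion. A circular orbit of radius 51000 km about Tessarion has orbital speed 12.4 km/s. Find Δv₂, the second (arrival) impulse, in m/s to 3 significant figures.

Δv₂ = 1740 m/s

From the circular-orbit relation v² = μ/r at r = 51000 km: μ = v²r = (12.4)² × 51000 = 7.84176×10^6 km³/s².
The Hohmann ellipse has a_t = (r₁ + r₂)/2 = 81000 km.
Circular speed at r = 1.110×10^5 km: v_c = √(μ/r) = 8.405 km/s.
Transfer-orbit speed at the same r (vis-viva, a = a_t): v_t = √[μ(2/r − 1/a_t)] = 6.669 km/s.
Δv₂ = |v_t − v_c| = |6.669 − 8.405| = 1.736 km/s.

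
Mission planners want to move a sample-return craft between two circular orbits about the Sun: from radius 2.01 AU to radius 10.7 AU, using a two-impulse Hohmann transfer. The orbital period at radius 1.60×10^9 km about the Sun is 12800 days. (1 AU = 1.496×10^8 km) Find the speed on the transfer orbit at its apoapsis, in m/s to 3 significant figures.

From Kepler's third law T² = 4π²r³/μ at r = 1.60×10^9 km, T = 12800 days = 12800 × 86400 s = 1.10592×10^9 s: μ = 4π²r³/T² = 1.32212×10^11 km³/s².
In km: r₁ = 2.01 × 1.496×10^8 = 3.00696×10^8 km; r₂ = 10.7 × 1.496×10^8 = 1.60072×10^9 km.
Transfer-ellipse semi-major axis a_t = (r₁ + r₂)/2 = (3.00696×10^8 + 1.60072×10^9)/2 = 9.50708×10^8 km.
The apoapsis of the transfer ellipse is at r = 1.60072×10^9 km.
From the vis-viva equation, v = √[μ(2/r − 1/a_t)] = 5.111 km/s.

v = 5110 m/s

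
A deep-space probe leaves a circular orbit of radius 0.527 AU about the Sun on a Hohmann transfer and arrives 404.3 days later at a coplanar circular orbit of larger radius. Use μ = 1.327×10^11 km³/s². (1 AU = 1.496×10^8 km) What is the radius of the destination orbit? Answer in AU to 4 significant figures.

In km: r₁ = 0.527 × 1.496×10^8 = 7.88392×10^7 km.
Transfer time t = 404.3 days = 3.493152×10^7 s, and t = π√(a_t³/μ).
So a_t = (μ t²/π²)^(1/3) = (1.327×10^11 × (3.493152×10^7)² / π²)^(1/3) = 2.5410×10^8 km.
Since a_t = (r₁ + r₂)/2, r₂ = 2a_t − r₁ = 2×2.5410×10^8 − 7.88392×10^7 = 4.293608×10^8 km.
In AU: r₂ = 4.293608×10^8 / 1.496×10^8 = 2.870 AU.

r₂ = 2.870 AU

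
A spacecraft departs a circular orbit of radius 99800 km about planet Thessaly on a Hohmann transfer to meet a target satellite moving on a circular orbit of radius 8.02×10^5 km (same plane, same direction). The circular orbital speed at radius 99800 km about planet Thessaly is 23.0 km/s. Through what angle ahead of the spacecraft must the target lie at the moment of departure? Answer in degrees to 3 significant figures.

From the circular-orbit relation v² = μ/r at r = 99800 km: μ = v²r = (23.0)² × 99800 = 5.27942×10^7 km³/s².
Semi-major axis of the transfer orbit: a_t = (99800 + 8.020×10^5)/2 = 4.509×10^5 km.
Transfer time t = π√(a_t³/μ) = 1.3091×10^5 s.
The target's mean motion on its circular orbit is ω₂ = √(μ/r₂³) = 1.0117×10^-5 rad/s.
Angle swept by the target during transfer: ω₂·t = 1.3244 rad = 75.88°.
The spacecraft traverses 180° on the transfer ellipse, so the target must lead by 180° − 75.88° = 104°.

φ = 104°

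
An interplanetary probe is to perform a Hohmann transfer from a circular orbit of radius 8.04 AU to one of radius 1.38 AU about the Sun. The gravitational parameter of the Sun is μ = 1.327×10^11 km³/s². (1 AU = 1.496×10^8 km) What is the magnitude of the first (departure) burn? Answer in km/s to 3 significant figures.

Δv₁ = 4.82 km/s

In km: r₁ = 8.04 × 1.496×10^8 = 1.202784×10^9 km; r₂ = 1.38 × 1.496×10^8 = 2.06448×10^8 km.
The Hohmann ellipse has a_t = (r₁ + r₂)/2 = 7.04616×10^8 km.
Circular speed at r = 1.202784×10^9 km: v_c = √(μ/r) = 10.5037 km/s.
Vis-viva on the transfer ellipse at r = 1.202784×10^9 km gives v_t = √[μ(2/r − 1/a_t)] = 5.68553 km/s.
Δv₁ = |v_t − v_c| = |5.68553 − 10.5037| = 4.818 km/s.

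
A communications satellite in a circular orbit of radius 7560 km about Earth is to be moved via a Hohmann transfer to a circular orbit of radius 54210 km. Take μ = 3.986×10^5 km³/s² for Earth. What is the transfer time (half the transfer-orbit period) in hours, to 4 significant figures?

t = 7.502 hours

Transfer-ellipse semi-major axis a_t = (r₁ + r₂)/2 = (7560 + 54210)/2 = 30885 km.
Half the transfer-orbit period gives t = π√(a_t³/μ) = 27008.6 s.
Converting: 27008.6 s ÷ 3600 s/hour = 7.502 hours.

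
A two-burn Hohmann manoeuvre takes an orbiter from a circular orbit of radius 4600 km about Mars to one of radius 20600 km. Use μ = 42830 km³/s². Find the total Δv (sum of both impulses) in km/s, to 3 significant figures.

Δv = 1.42 km/s

Semi-major axis of the transfer orbit: a_t = (4600 + 20600)/2 = 12600 km.
Circular speed at r₁: v₁ = √(μ/r₁) = √(42830/4600) = 3.0514 km/s.
On the transfer ellipse at r₁, v² = μ(2/r − 1/a) gives v_p = √[μ(2/r₁ − 1/a_t)] = 3.9016 km/s.
First burn Δv₁ = |v_p − v₁| = 0.8502 km/s.
At r₂, v₂ = √(μ/r₂) = 1.4419 km/s.
Transfer-orbit speed at r₂: v_a = √[μ(2/r₂ − 1/a_t)] = 0.87123 km/s.
Second burn Δv₂ = |v₂ − v_a| = 0.5707 km/s.
Total Δv = Δv₁ + Δv₂ = 1.421 km/s.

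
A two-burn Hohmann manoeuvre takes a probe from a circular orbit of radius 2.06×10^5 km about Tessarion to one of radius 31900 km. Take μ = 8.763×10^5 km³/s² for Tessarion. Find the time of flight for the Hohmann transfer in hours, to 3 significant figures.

The Hohmann ellipse has a_t = (r₁ + r₂)/2 = 1.1895×10^5 km.
Half the transfer-orbit period gives t = π√(a_t³/μ) = 1.3768×10^5 s.
Converting: 1.3768×10^5 s ÷ 3600 s/hour = 38.2 hours.

t = 38.2 hours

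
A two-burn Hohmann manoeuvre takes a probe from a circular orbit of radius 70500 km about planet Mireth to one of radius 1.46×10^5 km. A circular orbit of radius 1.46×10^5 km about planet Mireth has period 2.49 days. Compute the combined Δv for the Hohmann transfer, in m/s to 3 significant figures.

Δv = 1810 m/s

From Kepler's third law T² = 4π²r³/μ at r = 1.46×10^5 km, T = 2.49 days = 2.49 × 86400 s = 2.15136×10^5 s: μ = 4π²r³/T² = 2.65456×10^6 km³/s².
Transfer-ellipse semi-major axis a_t = (r₁ + r₂)/2 = (70500 + 1.460×10^5)/2 = 1.0825×10^5 km.
Circular speed at r₁: v₁ = √(μ/r₁) = √(2.65456×10^6/70500) = 6.1362 km/s.
Transfer-orbit speed at r₁ (vis-viva equation): v_p = √[μ(2/r₁ − 1/a_t)] = 7.1263 km/s.
First burn Δv₁ = |v_p − v₁| = 0.9901 km/s.
At r₂, v₂ = √(μ/r₂) = 4.2640 km/s.
Transfer-orbit speed at r₂: v_a = √[μ(2/r₂ − 1/a_t)] = 3.4411 km/s.
Second burn Δv₂ = |v₂ − v_a| = 0.8229 km/s.
Δv = Δv₁ + Δv₂ = 0.9901 + 0.8229 = 1.813 km/s.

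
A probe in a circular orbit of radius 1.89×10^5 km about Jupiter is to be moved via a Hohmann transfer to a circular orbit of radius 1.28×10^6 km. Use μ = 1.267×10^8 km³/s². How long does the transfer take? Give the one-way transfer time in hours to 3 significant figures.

t = 48.8 hours

Transfer-ellipse semi-major axis a_t = (r₁ + r₂)/2 = (1.890×10^5 + 1.280×10^6)/2 = 7.345×10^5 km.
Transfer time t = π√(a_t³/μ) = π√((7.345×10^5)³ / 1.267×10^8) = 1.757×10^5 s.
Converting: 1.757×10^5 s ÷ 3600 s/hour = 48.8 hours.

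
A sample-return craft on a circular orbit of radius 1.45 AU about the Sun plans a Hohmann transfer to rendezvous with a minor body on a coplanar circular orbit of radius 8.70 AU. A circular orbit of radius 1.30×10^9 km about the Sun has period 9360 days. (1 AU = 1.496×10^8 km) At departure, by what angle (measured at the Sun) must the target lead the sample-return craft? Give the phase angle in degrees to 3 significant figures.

φ = 99.8°

From Kepler's third law T² = 4π²r³/μ at r = 1.30×10^9 km, T = 9360 days = 9360 × 86400 s = 8.08704×10^8 s: μ = 4π²r³/T² = 1.32620×10^11 km³/s².
In km: r₁ = 1.45 × 1.496×10^8 = 2.1692×10^8 km; r₂ = 8.70 × 1.496×10^8 = 1.30152×10^9 km.
Transfer-ellipse semi-major axis a_t = (r₁ + r₂)/2 = (2.1692×10^8 + 1.30152×10^9)/2 = 7.5922×10^8 km.
Transfer time t = π√(a_t³/μ) = 1.8047×10^8 s.
Target angular speed ω₂ = √(μ/r₂³) = 7.7558×10^-9 rad/s.
Angle swept by the target during transfer: ω₂·t = 1.3997 rad = 80.20°.
The sample-return craft traverses 180° on the transfer ellipse, so the target must lead by 180° − 80.20° = 99.8°.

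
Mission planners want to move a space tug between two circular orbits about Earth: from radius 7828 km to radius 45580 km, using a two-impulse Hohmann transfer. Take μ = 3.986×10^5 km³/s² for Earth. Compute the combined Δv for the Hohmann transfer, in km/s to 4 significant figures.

The Hohmann ellipse has a_t = (r₁ + r₂)/2 = 26704 km.
Circular speed at r₁: v₁ = √(μ/r₁) = √(3.986×10^5/7828) = 7.136 km/s.
Transfer-orbit speed at r₁ (vis-viva): v_p = √[μ(2/r₁ − 1/a_t)] = 9.323 km/s.
First burn Δv₁ = |v_p − v₁| = 2.187 km/s.
Circular speed at r₂: v₂ = √(μ/r₂) = 2.957 km/s.
Transfer-orbit speed at r₂: v_a = √[μ(2/r₂ − 1/a_t)] = 1.601 km/s.
Second burn Δv₂ = |v₂ − v_a| = 1.356 km/s.
Total Δv = Δv₁ + Δv₂ = 3.543 km/s.

Δv = 3.543 km/s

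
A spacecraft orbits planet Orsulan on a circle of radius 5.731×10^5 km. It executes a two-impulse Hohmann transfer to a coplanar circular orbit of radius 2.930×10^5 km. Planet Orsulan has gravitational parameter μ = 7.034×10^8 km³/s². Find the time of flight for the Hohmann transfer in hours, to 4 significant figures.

t = 9.377 hours

Semi-major axis of the transfer orbit: a_t = (5.731×10^5 + 2.930×10^5)/2 = 4.3305×10^5 km.
Transfer time t = π√(a_t³/μ) = π√((4.3305×10^5)³ / 7.034×10^8) = 33756 s.
Converting: 33756 s ÷ 3600 s/hour = 9.377 hours.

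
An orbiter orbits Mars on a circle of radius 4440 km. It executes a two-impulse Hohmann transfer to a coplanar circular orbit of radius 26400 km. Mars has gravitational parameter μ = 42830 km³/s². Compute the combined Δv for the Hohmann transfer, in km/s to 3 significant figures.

Δv = 1.55 km/s

Transfer-ellipse semi-major axis a_t = (r₁ + r₂)/2 = (4440 + 26400)/2 = 15420 km.
Circular speed at r₁: v₁ = √(μ/r₁) = √(42830/4440) = 3.106 km/s.
On the transfer ellipse at r₁, vis-viva equation gives v_p = √[μ(2/r₁ − 1/a_t)] = 4.064 km/s.
First burn Δv₁ = |v_p − v₁| = 0.9580 km/s.
At r₂, v₂ = √(μ/r₂) = 1.2737 km/s.
Transfer-orbit speed at r₂: v_a = √[μ(2/r₂ − 1/a_t)] = 0.68347 km/s.
Second burn Δv₂ = |v₂ − v_a| = 0.5902 km/s.
Δv = Δv₁ + Δv₂ = 0.9580 + 0.5902 = 1.548 km/s.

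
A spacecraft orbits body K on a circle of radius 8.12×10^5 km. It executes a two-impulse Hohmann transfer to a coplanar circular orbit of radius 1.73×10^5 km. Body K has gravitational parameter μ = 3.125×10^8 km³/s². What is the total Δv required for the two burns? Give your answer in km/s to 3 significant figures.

Δv = 20.1 km/s

Transfer-ellipse semi-major axis a_t = (r₁ + r₂)/2 = (8.120×10^5 + 1.730×10^5)/2 = 4.925×10^5 km.
Circular speed at r₁: v₁ = √(μ/r₁) = √(3.125×10^8/8.120×10^5) = 19.618 km/s.
Transfer-orbit speed at r₁ (v² = μ(2/r − 1/a)): v_a = √[μ(2/r₁ − 1/a_t)] = 11.627 km/s.
First burn Δv₁ = |v_a − v₁| = 7.991 km/s.
At r₂, v₂ = √(μ/r₂) = 42.50 km/s.
Transfer-orbit speed at r₂: v_p = √[μ(2/r₂ − 1/a_t)] = 54.57 km/s.
Second burn Δv₂ = |v₂ − v_p| = 12.07 km/s.
Total Δv = Δv₁ + Δv₂ = 20.06 km/s.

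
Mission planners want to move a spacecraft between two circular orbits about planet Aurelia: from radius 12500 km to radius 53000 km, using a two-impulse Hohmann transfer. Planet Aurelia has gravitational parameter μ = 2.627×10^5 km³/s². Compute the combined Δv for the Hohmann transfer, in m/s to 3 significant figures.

Transfer-ellipse semi-major axis a_t = (r₁ + r₂)/2 = (12500 + 53000)/2 = 32750 km.
At r₁ the circular-orbit speed is v₁ = √(μ/r₁) = 4.58432 km/s.
On the transfer ellipse at r₁, v² = μ(2/r − 1/a) gives v_p = √[μ(2/r₁ − 1/a_t)] = 5.83186 km/s.
First burn Δv₁ = |v_p − v₁| = 1.2475 km/s.
Circular speed at r₂: v₂ = √(μ/r₂) = 2.2263 km/s.
Transfer-orbit speed at r₂: v_a = √[μ(2/r₂ − 1/a_t)] = 1.3754 km/s.
Second burn Δv₂ = |v₂ − v_a| = 0.85090 km/s.
Total Δv = Δv₁ + Δv₂ = 2.098 km/s.

Δv = 2100 m/s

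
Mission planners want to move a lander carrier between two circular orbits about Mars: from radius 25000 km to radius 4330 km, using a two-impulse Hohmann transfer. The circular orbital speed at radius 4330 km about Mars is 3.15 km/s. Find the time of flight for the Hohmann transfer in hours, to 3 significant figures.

t = 7.48 hours

From the circular-orbit relation v² = μ/r at r = 4330 km: μ = v²r = (3.15)² × 4330 = 42964.4 km³/s².
The Hohmann ellipse has a_t = (r₁ + r₂)/2 = 14665 km.
Transfer time t = π√(a_t³/μ) = π√((14665)³ / 42964.4) = 26920 s.
Converting: 26920 s ÷ 3600 s/hour = 7.48 hours.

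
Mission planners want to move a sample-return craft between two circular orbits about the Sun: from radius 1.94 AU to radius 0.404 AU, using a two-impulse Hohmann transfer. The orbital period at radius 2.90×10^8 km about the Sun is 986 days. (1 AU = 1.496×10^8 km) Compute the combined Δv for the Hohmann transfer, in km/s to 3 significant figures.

From Kepler's third law T² = 4π²r³/μ at r = 2.90×10^8 km, T = 986 days = 986 × 86400 s = 8.51904×10^7 s: μ = 4π²r³/T² = 1.32670×10^11 km³/s².
In km: r₁ = 1.94 × 1.496×10^8 = 2.90224×10^8 km; r₂ = 0.404 × 1.496×10^8 = 6.04384×10^7 km.
The Hohmann ellipse has a_t = (r₁ + r₂)/2 = 1.753312×10^8 km.
At r₁ the circular-orbit speed is v₁ = √(μ/r₁) = 21.3806 km/s.
Transfer-orbit speed at r₁ (vis-viva): v_a = √[μ(2/r₁ − 1/a_t)] = 12.5530 km/s.
First burn Δv₁ = |v_a − v₁| = 8.8276 km/s.
Circular speed at r₂: v₂ = √(μ/r₂) = 46.852 km/s.
Transfer-orbit speed at r₂: v_p = √[μ(2/r₂ − 1/a_t)] = 60.279 km/s.
Second burn Δv₂ = |v₂ − v_p| = 13.427 km/s.
Total Δv = Δv₁ + Δv₂ = 22.25 km/s.

Δv = 22.3 km/s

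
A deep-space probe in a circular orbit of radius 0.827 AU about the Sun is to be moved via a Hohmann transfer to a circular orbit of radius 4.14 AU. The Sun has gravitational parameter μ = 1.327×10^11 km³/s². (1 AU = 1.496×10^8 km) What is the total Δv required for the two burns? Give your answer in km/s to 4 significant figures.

In km: r₁ = 0.827 × 1.496×10^8 = 1.237192×10^8 km; r₂ = 4.14 × 1.496×10^8 = 6.19344×10^8 km.
Semi-major axis of the transfer orbit: a_t = (1.237192×10^8 + 6.19344×10^8)/2 = 3.715316×10^8 km.
Circular speed at r₁: v₁ = √(μ/r₁) = √(1.327×10^11/1.237192×10^8) = 32.750423 km/s.
On the transfer ellipse at r₁, vis-viva gives v_p = √[μ(2/r₁ − 1/a_t)] = 42.284870 km/s.
First burn Δv₁ = |v_p − v₁| = 9.5344 km/s.
At r₂, v₂ = √(μ/r₂) = 14.6376 km/s.
Transfer-orbit speed at r₂: v_a = √[μ(2/r₂ − 1/a_t)] = 8.44676 km/s.
Second burn Δv₂ = |v₂ − v_a| = 6.1908 km/s.
Δv = Δv₁ + Δv₂ = 9.5344 + 6.1908 = 15.73 km/s.

Δv = 15.73 km/s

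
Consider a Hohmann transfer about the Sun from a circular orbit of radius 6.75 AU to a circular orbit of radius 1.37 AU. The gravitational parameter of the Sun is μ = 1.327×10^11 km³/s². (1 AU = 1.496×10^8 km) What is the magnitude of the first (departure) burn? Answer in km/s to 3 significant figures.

In km: r₁ = 6.75 × 1.496×10^8 = 1.0098×10^9 km; r₂ = 1.37 × 1.496×10^8 = 2.04952×10^8 km.
Transfer-ellipse semi-major axis a_t = (r₁ + r₂)/2 = (1.0098×10^9 + 2.04952×10^8)/2 = 6.07376×10^8 km.
Circular speed at r = 1.0098×10^9 km: v_c = √(μ/r) = 11.4635 km/s.
Transfer-orbit speed at the same r (vis-viva, a = a_t): v_t = √[μ(2/r − 1/a_t)] = 6.65909 km/s.
Δv₁ = |v_t − v_c| = |6.65909 − 11.4635| = 4.804 km/s.

Δv₁ = 4.80 km/s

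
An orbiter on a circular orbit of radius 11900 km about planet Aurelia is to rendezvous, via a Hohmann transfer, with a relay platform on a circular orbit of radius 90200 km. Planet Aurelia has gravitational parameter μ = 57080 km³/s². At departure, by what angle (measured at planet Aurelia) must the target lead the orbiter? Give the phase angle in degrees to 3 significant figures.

The Hohmann ellipse has a_t = (r₁ + r₂)/2 = 51050 km.
Transfer time t = π√(a_t³/μ) = 1.5167×10^5 s.
The target's mean motion on its circular orbit is ω₂ = √(μ/r₂³) = 8.8193×10^-6 rad/s.
Angle swept by the target during transfer: ω₂·t = 1.3376 rad = 76.64°.
Arrival is 180° from departure on the ellipse, so φ = 180° − 76.64° = 103°.

φ = 103°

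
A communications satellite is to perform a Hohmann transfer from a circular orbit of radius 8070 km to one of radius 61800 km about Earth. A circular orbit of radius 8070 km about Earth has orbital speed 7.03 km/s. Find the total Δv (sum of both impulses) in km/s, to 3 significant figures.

From the circular-orbit relation v² = μ/r at r = 8070 km: μ = v²r = (7.03)² × 8070 = 3.98827×10^5 km³/s².
The Hohmann ellipse has a_t = (r₁ + r₂)/2 = 34935 km.
At r₁ the circular-orbit speed is v₁ = √(μ/r₁) = 7.0300 km/s.
Transfer-orbit speed at r₁ (v² = μ(2/r − 1/a)): v_p = √[μ(2/r₁ − 1/a_t)] = 9.3502 km/s.
First burn Δv₁ = |v_p − v₁| = 2.3202 km/s.
At r₂, v₂ = √(μ/r₂) = 2.5404 km/s.
Transfer-orbit speed at r₂: v_a = √[μ(2/r₂ − 1/a_t)] = 1.2210 km/s.
Second burn Δv₂ = |v₂ − v_a| = 1.3194 km/s.
Δv = Δv₁ + Δv₂ = 2.3202 + 1.3194 = 3.640 km/s.

Δv = 3.64 km/s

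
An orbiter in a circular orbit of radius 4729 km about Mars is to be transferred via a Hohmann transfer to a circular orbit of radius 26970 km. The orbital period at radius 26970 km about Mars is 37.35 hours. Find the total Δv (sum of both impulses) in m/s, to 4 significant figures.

From Kepler's third law T² = 4π²r³/μ at r = 26970 km, T = 37.35 hours = 37.35 × 3600 s = 1.3446×10^5 s: μ = 4π²r³/T² = 42836.7 km³/s².
The Hohmann ellipse has a_t = (r₁ + r₂)/2 = 15849.5 km.
Circular speed at r₁: v₁ = √(μ/r₁) = √(42836.7/4729) = 3.0097 km/s.
Transfer-orbit speed at r₁ (vis-viva equation): v_p = √[μ(2/r₁ − 1/a_t)] = 3.9261 km/s.
First burn Δv₁ = |v_p − v₁| = 0.9164 km/s.
Circular speed at r₂: v₂ = √(μ/r₂) = 1.2603 km/s.
Transfer-orbit speed at r₂: v_a = √[μ(2/r₂ − 1/a_t)] = 0.68841 km/s.
Second burn Δv₂ = |v₂ − v_a| = 0.5719 km/s.
Δv = Δv₁ + Δv₂ = 0.9164 + 0.5719 = 1.488 km/s.

Δv = 1488 m/s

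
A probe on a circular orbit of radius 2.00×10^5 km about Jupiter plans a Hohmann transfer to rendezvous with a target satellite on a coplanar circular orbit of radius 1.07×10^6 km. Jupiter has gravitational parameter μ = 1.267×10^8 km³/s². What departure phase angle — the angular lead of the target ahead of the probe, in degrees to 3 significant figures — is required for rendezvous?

φ = 97.7°

Semi-major axis of the transfer orbit: a_t = (2.000×10^5 + 1.070×10^6)/2 = 6.350×10^5 km.
Transfer time t = π√(a_t³/μ) = 1.4123×10^5 s.
Target angular speed ω₂ = √(μ/r₂³) = 1.0170×10^-5 rad/s.
Angle swept by the target during transfer: ω₂·t = 1.4363 rad = 82.29°.
The probe traverses 180° on the transfer ellipse, so the target must lead by 180° − 82.29° = 97.7°.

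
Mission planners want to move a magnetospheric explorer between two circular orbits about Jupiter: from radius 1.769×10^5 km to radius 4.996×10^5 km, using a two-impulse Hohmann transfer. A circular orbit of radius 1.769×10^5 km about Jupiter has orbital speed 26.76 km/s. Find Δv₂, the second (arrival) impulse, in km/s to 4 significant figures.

Δv₂ = 4.408 km/s

From the circular-orbit relation v² = μ/r at r = 1.769×10^5 km: μ = v²r = (26.76)² × 1.769×10^5 = 1.26678×10^8 km³/s².
Transfer-ellipse semi-major axis a_t = (r₁ + r₂)/2 = (1.769×10^5 + 4.996×10^5)/2 = 3.3825×10^5 km.
Circular speed at r = 4.996×10^5 km: v_c = √(μ/r) = 15.924 km/s.
Transfer-orbit speed at the same r (vis-viva, a = a_t): v_t = √[μ(2/r − 1/a_t)] = 11.516 km/s.
Δv₂ = |v_t − v_c| = |11.516 − 15.924| = 4.408 km/s.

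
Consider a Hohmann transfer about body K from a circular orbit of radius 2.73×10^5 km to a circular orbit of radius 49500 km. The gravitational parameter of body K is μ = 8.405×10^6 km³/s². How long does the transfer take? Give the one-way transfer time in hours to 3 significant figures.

Transfer-ellipse semi-major axis a_t = (r₁ + r₂)/2 = (2.730×10^5 + 49500)/2 = 1.6125×10^5 km.
Half the transfer-orbit period gives t = π√(a_t³/μ) = 70170 s.
Converting: 70170 s ÷ 3600 s/hour = 19.5 hours.

t = 19.5 hours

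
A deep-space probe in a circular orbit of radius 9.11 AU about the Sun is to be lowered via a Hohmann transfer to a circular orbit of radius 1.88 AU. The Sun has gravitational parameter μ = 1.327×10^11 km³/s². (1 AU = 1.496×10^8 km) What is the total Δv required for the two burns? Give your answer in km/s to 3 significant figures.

Δv = 10.3 km/s

In km: r₁ = 9.11 × 1.496×10^8 = 1.362856×10^9 km; r₂ = 1.88 × 1.496×10^8 = 2.81248×10^8 km.
The Hohmann ellipse has a_t = (r₁ + r₂)/2 = 8.22052×10^8 km.
At r₁ the circular-orbit speed is v₁ = √(μ/r₁) = 9.868 km/s.
On the transfer ellipse at r₁, v² = μ(2/r − 1/a) gives v_a = √[μ(2/r₁ − 1/a_t)] = 5.772 km/s.
First burn Δv₁ = |v_a − v₁| = 4.096 km/s.
At r₂, v₂ = √(μ/r₂) = 21.7215 km/s.
Transfer-orbit speed at r₂: v_p = √[μ(2/r₂ − 1/a_t)] = 27.9683 km/s.
Second burn Δv₂ = |v₂ − v_p| = 6.247 km/s.
Total Δv = Δv₁ + Δv₂ = 10.34 km/s.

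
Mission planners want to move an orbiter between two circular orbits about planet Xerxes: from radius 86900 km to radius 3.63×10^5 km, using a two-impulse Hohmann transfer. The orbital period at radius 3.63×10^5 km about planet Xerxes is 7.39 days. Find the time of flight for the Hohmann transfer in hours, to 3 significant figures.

t = 43.3 hours

From Kepler's third law T² = 4π²r³/μ at r = 3.63×10^5 km, T = 7.39 days = 7.39 × 86400 s = 6.38496×10^5 s: μ = 4π²r³/T² = 4.63194×10^6 km³/s².
The Hohmann ellipse has a_t = (r₁ + r₂)/2 = 2.2495×10^5 km.
Transfer time t = π√(a_t³/μ) = π√((2.2495×10^5)³ / 4.63194×10^6) = 1.5574×10^5 s.
Converting: 1.5574×10^5 s ÷ 3600 s/hour = 43.3 hours.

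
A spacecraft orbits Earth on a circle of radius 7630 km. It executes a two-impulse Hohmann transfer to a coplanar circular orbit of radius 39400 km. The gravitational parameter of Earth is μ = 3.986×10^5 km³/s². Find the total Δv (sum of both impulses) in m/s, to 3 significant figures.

The Hohmann ellipse has a_t = (r₁ + r₂)/2 = 23515 km.
At r₁ the circular-orbit speed is v₁ = √(μ/r₁) = 7.228 km/s.
On the transfer ellipse at r₁, vis-viva equation gives v_p = √[μ(2/r₁ − 1/a_t)] = 9.356 km/s.
First burn Δv₁ = |v_p − v₁| = 2.128 km/s.
At r₂, v₂ = √(μ/r₂) = 3.181 km/s.
Transfer-orbit speed at r₂: v_a = √[μ(2/r₂ − 1/a_t)] = 1.812 km/s.
Second burn Δv₂ = |v₂ − v_a| = 1.369 km/s.
Total Δv = Δv₁ + Δv₂ = 3.497 km/s.

Δv = 3500 m/s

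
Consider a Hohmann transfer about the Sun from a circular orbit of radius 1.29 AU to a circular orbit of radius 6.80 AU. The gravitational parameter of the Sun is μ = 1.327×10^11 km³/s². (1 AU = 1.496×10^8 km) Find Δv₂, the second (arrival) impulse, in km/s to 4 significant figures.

In km: r₁ = 1.29 × 1.496×10^8 = 1.92984×10^8 km; r₂ = 6.80 × 1.496×10^8 = 1.01728×10^9 km.
The Hohmann ellipse has a_t = (r₁ + r₂)/2 = 6.05132×10^8 km.
On the circular orbit at r = 1.01728×10^9 km, v_c = √(μ/r) = 11.421 km/s.
Transfer-orbit speed at the same r (vis-viva, a = a_t): v_t = √[μ(2/r − 1/a_t)] = 6.4499 km/s.
Δv₂ = |v_t − v_c| = |6.4499 − 11.421| = 4.971 km/s.

Δv₂ = 4.971 km/s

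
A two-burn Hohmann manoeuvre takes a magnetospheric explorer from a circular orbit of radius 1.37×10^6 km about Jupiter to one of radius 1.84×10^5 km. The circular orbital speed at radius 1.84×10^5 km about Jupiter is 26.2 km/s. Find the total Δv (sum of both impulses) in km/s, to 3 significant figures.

Δv = 13.5 km/s

From the circular-orbit relation v² = μ/r at r = 1.84×10^5 km: μ = v²r = (26.2)² × 1.84×10^5 = 1.26305×10^8 km³/s².
Transfer-ellipse semi-major axis a_t = (r₁ + r₂)/2 = (1.370×10^6 + 1.840×10^5)/2 = 7.770×10^5 km.
At r₁ the circular-orbit speed is v₁ = √(μ/r₁) = 9.6017 km/s.
Transfer-orbit speed at r₁ (v² = μ(2/r − 1/a)): v_a = √[μ(2/r₁ − 1/a_t)] = 4.6725 km/s.
First burn Δv₁ = |v_a − v₁| = 4.929 km/s.
At r₂, v₂ = √(μ/r₂) = 26.20 km/s.
Transfer-orbit speed at r₂: v_p = √[μ(2/r₂ − 1/a_t)] = 34.79 km/s.
Second burn Δv₂ = |v₂ − v_p| = 8.590 km/s.
Total Δv = Δv₁ + Δv₂ = 13.52 km/s.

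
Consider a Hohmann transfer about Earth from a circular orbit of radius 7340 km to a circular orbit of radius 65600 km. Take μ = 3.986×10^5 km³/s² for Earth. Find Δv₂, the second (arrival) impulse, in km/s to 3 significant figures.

Transfer-ellipse semi-major axis a_t = (r₁ + r₂)/2 = (7340 + 65600)/2 = 36470 km.
On the circular orbit at r = 65600 km, v_c = √(μ/r) = 2.465 km/s.
Vis-viva on the transfer ellipse at r = 65600 km gives v_t = √[μ(2/r − 1/a_t)] = 1.106 km/s.
Δv₂ = |v_t − v_c| = |1.106 − 2.465| = 1.359 km/s.

Δv₂ = 1.36 km/s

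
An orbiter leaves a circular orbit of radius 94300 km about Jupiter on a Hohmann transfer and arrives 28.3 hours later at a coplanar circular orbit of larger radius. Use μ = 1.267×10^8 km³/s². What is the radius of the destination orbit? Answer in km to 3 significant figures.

Transfer time t = 28.3 hours = 1.0188×10^5 s, and t = π√(a_t³/μ).
So a_t = (μ t²/π²)^(1/3) = (1.267×10^8 × (1.0188×10^5)² / π²)^(1/3) = 5.1076×10^5 km.
Since a_t = (r₁ + r₂)/2, r₂ = 2a_t − r₁ = 2×5.1076×10^5 − 94300 = 9.2722×10^5 km.

r₂ = 9.27×10^5 km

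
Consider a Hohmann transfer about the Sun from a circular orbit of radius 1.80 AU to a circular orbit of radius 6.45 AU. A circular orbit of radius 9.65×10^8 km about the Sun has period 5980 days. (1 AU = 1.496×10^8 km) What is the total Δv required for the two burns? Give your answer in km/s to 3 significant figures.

Δv = 9.55 km/s

From Kepler's third law T² = 4π²r³/μ at r = 9.65×10^8 km, T = 5980 days = 5980 × 86400 s = 5.16672×10^8 s: μ = 4π²r³/T² = 1.32896×10^11 km³/s².
In km: r₁ = 1.80 × 1.496×10^8 = 2.6928×10^8 km; r₂ = 6.45 × 1.496×10^8 = 9.6492×10^8 km.
Transfer-ellipse semi-major axis a_t = (r₁ + r₂)/2 = (2.6928×10^8 + 9.6492×10^8)/2 = 6.171×10^8 km.
Circular speed at r₁: v₁ = √(μ/r₁) = √(1.32896×10^11/2.6928×10^8) = 22.215 km/s.
On the transfer ellipse at r₁, v² = μ(2/r − 1/a) gives v_p = √[μ(2/r₁ − 1/a_t)] = 27.779 km/s.
First burn Δv₁ = |v_p − v₁| = 5.564 km/s.
Circular speed at r₂: v₂ = √(μ/r₂) = 11.7357 km/s.
Transfer-orbit speed at r₂: v_a = √[μ(2/r₂ − 1/a_t)] = 7.75237 km/s.
Second burn Δv₂ = |v₂ − v_a| = 3.983 km/s.
Total Δv = Δv₁ + Δv₂ = 9.547 km/s.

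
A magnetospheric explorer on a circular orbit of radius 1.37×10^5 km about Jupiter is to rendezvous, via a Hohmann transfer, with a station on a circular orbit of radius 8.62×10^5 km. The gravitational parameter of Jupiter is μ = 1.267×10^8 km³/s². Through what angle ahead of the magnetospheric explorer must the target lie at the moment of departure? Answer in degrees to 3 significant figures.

Transfer-ellipse semi-major axis a_t = (r₁ + r₂)/2 = (1.370×10^5 + 8.620×10^5)/2 = 4.995×10^5 km.
Transfer time t = π√(a_t³/μ) = 98529 s.
Target angular speed ω₂ = √(μ/r₂³) = 1.4065×10^-5 rad/s.
Angle swept by the target during transfer: ω₂·t = 1.3858 rad = 79.40°.
The magnetospheric explorer traverses 180° on the transfer ellipse, so the target must lead by 180° − 79.40° = 101°.

φ = 101°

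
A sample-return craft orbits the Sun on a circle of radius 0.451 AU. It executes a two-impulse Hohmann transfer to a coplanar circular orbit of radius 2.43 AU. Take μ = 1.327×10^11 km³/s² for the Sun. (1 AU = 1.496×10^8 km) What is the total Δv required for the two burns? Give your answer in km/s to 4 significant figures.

In km: r₁ = 0.451 × 1.496×10^8 = 6.74696×10^7 km; r₂ = 2.43 × 1.496×10^8 = 3.63528×10^8 km.
Transfer-ellipse semi-major axis a_t = (r₁ + r₂)/2 = (6.74696×10^7 + 3.63528×10^8)/2 = 2.154988×10^8 km.
At r₁ the circular-orbit speed is v₁ = √(μ/r₁) = 44.349 km/s.
Transfer-orbit speed at r₁ (vis-viva equation): v_p = √[μ(2/r₁ − 1/a_t)] = 57.601 km/s.
First burn Δv₁ = |v_p − v₁| = 13.252 km/s.
Circular speed at r₂: v₂ = √(μ/r₂) = 19.1059 km/s.
Transfer-orbit speed at r₂: v_a = √[μ(2/r₂ − 1/a_t)] = 10.6905 km/s.
Second burn Δv₂ = |v₂ − v_a| = 8.4154 km/s.
Δv = Δv₁ + Δv₂ = 13.252 + 8.4154 = 21.67 km/s.

Δv = 21.67 km/s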